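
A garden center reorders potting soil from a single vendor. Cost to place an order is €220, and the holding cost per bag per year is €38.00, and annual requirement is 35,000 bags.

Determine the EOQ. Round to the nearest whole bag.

EOQ = √(2DS/H) = √(2 × 35,000 × 220 / 38)
    = √(405,263.16) ≈ 636.60

637 bags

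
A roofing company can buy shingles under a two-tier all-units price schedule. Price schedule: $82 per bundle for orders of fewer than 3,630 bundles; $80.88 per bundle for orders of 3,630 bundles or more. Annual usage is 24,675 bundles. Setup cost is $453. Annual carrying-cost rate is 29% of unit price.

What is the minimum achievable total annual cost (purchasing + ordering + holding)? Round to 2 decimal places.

$2,041,364.46

H₁ = 29%×$82 = $23.7800;  H₂ = 29%×$80.88 = $23.4552
EOQ₁ = √(2×24,675×453/23.7800) = 969.59  (< 3,630, feasible at tier 1)
EOQ₂ = √(2×24,675×453/23.4552) = 976.28  (< 3,630 → use Q = 3,630 at tier-2 price)
TC(tier 1 (EOQ₁), Q≈969.6) = $2,046,406.78
TC(tier 2, Q≈3,630.0) = $2,041,364.46
Minimum at tier 2: $2,041,364.46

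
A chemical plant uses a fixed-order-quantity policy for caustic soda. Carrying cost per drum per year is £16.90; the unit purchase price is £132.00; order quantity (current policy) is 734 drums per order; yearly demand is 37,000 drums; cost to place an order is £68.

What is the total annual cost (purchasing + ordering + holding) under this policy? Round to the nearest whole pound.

£4,893,630

Orders/yr = 37,000/734 = 50.409; ordering cost = 50.409 × £68 = £3,427.79
Average inventory = 734/2 = 367; holding cost = 367 × £16.9 = £6,202.30
Purchase cost = D·C = 37,000 × 132 = £4,884,000.00
Total = £3,427.79 + £6,202.30 + £4,884,000.00 = £4,893,630.09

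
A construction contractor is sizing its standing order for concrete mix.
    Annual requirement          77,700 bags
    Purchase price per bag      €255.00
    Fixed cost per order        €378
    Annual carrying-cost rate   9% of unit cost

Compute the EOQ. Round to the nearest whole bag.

H = i·C = 0.09 × €255 = €22.9500 per bag-year
Q* = √(2·D·S / H) = √(2·77,700·378 / 22.95) = √2,559,529.4 ≈ 1,599.85

1,600 bags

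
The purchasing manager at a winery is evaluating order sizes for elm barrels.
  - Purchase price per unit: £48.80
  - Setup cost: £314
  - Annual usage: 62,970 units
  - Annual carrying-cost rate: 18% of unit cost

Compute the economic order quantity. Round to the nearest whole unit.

Carrying cost H = £48.8 × 18% = £8.7840/unit/yr
Optimal lot size Q* = (2 × 62,970 × £314 / £8.784)^½ ≈ 2,121.78

2,122 units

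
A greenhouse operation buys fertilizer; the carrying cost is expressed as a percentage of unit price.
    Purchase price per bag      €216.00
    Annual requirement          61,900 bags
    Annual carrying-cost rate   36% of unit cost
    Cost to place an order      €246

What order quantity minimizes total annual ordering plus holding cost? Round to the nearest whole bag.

Carrying cost H = €216 × 36% = €77.7600/bag/yr
Q* = √(2·D·S / H) = √(2·61,900·246 / 77.76) = √391,651.2 ≈ 625.82

626 bags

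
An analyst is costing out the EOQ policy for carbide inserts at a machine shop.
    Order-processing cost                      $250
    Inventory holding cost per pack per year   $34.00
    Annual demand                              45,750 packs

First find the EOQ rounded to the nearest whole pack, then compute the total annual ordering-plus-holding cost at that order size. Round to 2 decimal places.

Optimal lot size Q* = (2 × 45,750 × $250 / $34)^½ ≈ 820.24 → Q = 820 packs
Orders/yr = 45,750/820 = 55.793; ordering cost = 55.793 × $250 = $13,948.17
Average inventory = 820/2 = 410; holding cost = 410 × $34 = $13,940.00
Total = $13,948.17 + $13,940.00 = $27,888.17

$27,888.17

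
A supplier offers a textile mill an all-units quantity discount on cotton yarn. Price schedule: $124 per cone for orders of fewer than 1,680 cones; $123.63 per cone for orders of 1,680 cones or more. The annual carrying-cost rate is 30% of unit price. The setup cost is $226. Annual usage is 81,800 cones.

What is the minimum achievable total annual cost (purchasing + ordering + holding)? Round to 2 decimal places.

H₁ = 30%×$124 = $37.2000;  H₂ = 30%×$123.63 = $37.0890
EOQ₁ = √(2×81,800×226/37.2000) = 996.95  (< 1,680, feasible at tier 1)
EOQ₂ = √(2×81,800×226/37.0890) = 998.44  (< 1,680 → use Q = 1,680 at tier-2 price)
TC(tier 1 (EOQ₁), Q≈997.0) = $10,180,286.63
TC(tier 2, Q≈1,680.0) = $10,155,092.81
Minimum at tier 2: $10,155,092.81

$10,155,092.81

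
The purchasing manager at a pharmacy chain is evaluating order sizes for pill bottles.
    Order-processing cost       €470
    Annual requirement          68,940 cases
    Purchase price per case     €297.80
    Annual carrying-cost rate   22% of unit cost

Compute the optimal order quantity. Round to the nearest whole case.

Carrying cost H = €297.8 × 22% = €65.5160/case/yr
EOQ = √(2DS/H) = √(2 × 68,940 × 470 / 65.516)
    = √(989,126.32) ≈ 994.55

995 cases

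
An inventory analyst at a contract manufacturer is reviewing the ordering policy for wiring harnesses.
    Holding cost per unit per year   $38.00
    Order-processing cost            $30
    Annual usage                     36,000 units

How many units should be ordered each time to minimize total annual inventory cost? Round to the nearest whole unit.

238 units

Optimal lot size Q* = (2 × 36,000 × $30 / $38)^½ ≈ 238.42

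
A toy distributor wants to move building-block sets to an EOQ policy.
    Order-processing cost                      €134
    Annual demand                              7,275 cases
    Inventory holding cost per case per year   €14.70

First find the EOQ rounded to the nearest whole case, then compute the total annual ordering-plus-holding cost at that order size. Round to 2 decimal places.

2DS/H = 2·7,275·134/14.7 = 132,632.65
EOQ = √132,632.65 ≈ 364.19 → Q = 364 cases
Ordering: D/Q × S = 7,275/364 × €134 = €2,678.16
Holding:  Q/2 × H = 364/2 × €14.7 = €2,675.40
Total = €2,678.16 + €2,675.40 = €5,353.56

€5,353.56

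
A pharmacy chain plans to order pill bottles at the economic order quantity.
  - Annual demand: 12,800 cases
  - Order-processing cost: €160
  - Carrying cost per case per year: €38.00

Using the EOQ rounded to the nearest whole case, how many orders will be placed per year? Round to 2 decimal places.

39.02 orders per year

Optimal lot size Q* = (2 × 12,800 × €160 / €38)^½ ≈ 328.31 → Q = 328
Orders per year = D/Q = 12,800 / 328 = 39.024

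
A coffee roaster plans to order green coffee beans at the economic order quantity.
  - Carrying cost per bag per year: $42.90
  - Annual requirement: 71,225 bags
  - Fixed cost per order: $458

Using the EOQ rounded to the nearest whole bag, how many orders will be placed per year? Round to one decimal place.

57.8 orders per year

EOQ = √(2DS/H) = √(2 × 71,225 × 458 / 42.9)
    = √(1,520,794.87) ≈ 1,233.21 → Q = 1,233
Orders per year = D/Q = 71,225 / 1,233 = 57.766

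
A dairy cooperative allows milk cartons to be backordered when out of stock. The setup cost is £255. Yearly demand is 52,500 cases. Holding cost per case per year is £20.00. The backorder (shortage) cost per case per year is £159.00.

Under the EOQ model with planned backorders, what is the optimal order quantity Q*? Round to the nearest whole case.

Q* = √(2DS/H) · √((H + b)/b)
   = √(2 × 52,500 × 255 / 20) · √((20 + 159) / 159)
   = 1,157.044 × 1.0610 ≈ 1,227.66

1,228 cases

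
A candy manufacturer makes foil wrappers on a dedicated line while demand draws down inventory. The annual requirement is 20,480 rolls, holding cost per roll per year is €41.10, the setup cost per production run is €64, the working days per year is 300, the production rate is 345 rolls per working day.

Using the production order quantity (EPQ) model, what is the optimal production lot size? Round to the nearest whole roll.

Daily demand d = 20,480/300 = 68.267; p = 345; 1 − d/p = 0.80213
EPQ = √(2DS / (H(1 − d/p)))
    = √(2 × 20,480 × 64 / (41.1 × 0.80213)) ≈ 281.99

282 rolls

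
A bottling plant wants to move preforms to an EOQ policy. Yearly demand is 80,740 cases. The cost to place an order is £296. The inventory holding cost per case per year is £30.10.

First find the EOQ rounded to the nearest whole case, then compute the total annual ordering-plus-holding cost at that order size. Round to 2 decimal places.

£37,930.49

EOQ = √(2DS/H) = √(2 × 80,740 × 296 / 30.1)
    = √(1,587,976.08) ≈ 1,260.15 → Q = 1,260 cases
Annual ordering cost = (D/Q)·S = (80,740/1,260) × 296 = £18,967.49
Annual holding cost  = (Q/2)·H = (1,260/2) × 30.1 = £18,963.00
Total = £18,967.49 + £18,963.00 = £37,930.49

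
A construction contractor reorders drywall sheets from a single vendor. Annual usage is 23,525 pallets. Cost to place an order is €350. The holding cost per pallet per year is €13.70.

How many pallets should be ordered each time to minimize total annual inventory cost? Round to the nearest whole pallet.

1,096 pallets

Q* = √(2·D·S / H) = √(2·23,525·350 / 13.7) = √1,202,007.3 ≈ 1,096.36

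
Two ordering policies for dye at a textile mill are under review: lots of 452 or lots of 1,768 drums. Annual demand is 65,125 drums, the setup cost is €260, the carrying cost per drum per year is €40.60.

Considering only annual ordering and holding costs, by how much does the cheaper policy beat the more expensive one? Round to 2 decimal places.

€1,169.28

Annual cost at Q: ordering D·S/Q plus holding Q·H/2.
TC(452) = (65,125/452)×260 + (452/2)×40.6 = €46,636.88
TC(1,768) = (65,125/1,768)×260 + (1,768/2)×40.6 = €45,467.61
|ΔTC| = |€46,636.88 − €45,467.61| = €1,169.28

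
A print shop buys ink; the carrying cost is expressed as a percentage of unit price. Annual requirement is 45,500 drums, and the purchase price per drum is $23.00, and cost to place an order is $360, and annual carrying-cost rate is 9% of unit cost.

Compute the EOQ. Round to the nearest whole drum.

3,978 drums

H = i·C = 0.09 × $23 = $2.0700 per drum-year
2DS/H = 2·45,500·360/2.07 = 15,826,086.96
EOQ = √15,826,086.96 ≈ 3,978.20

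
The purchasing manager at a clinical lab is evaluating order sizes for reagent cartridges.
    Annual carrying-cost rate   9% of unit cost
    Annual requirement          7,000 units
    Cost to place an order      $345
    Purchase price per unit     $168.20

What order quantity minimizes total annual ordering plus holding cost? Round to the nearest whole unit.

Carrying cost H = $168.2 × 9% = $15.1380/unit/yr
2DS/H = 2·7,000·345/15.138 = 319,064.61
EOQ = √319,064.61 ≈ 564.86

565 units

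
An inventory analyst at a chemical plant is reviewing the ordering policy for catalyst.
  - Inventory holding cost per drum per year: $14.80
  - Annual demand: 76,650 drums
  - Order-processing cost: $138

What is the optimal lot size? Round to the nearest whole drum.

1,196 drums

EOQ = √(2DS/H) = √(2 × 76,650 × 138 / 14.8)
    = √(1,429,418.92) ≈ 1,195.58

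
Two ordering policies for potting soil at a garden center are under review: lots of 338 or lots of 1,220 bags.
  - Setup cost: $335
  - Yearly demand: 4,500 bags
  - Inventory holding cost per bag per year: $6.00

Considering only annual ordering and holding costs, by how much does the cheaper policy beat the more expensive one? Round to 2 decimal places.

TC(Q) = (D/Q)S + (Q/2)H
TC(338) = (4,500/338)×335 + (338/2)×6 = $5,474.06
TC(1,220) = (4,500/1,220)×335 + (1,220/2)×6 = $4,895.66
|ΔTC| = |$5,474.06 − $4,895.66| = $578.40

$578.40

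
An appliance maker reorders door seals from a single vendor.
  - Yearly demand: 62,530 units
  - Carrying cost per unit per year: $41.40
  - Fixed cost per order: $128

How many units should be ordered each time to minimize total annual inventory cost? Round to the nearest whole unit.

622 units

Optimal lot size Q* = (2 × 62,530 × $128 / $41.4)^½ ≈ 621.82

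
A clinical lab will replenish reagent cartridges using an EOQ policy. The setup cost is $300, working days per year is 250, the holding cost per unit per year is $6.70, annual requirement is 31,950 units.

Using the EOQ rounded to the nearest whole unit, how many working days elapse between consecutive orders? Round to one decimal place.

13.2 days

EOQ = √(2DS/H) = √(2 × 31,950 × 300 / 6.7)
    = √(2,861,194.03) ≈ 1,691.51 → Q = 1,692 units
Days between orders = 250 / (D/Q) = 250 / 18.883 ≈ 13.239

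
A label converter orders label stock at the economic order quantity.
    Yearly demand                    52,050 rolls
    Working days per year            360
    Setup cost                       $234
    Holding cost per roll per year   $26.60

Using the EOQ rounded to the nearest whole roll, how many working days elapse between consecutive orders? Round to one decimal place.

EOQ = √(2DS/H) = √(2 × 52,050 × 234 / 26.6)
    = √(915,766.92) ≈ 956.96 → Q = 957 rolls
T = Q/D × 360 days = 957/52,050 × 360 = 6.619 days

6.6 days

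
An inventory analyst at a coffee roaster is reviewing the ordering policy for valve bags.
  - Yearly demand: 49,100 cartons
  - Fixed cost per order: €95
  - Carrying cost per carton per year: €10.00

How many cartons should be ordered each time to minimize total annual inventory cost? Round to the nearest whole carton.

966 cartons

Q* = √(2·D·S / H) = √(2·49,100·95 / 10) = √932,900.0 ≈ 965.87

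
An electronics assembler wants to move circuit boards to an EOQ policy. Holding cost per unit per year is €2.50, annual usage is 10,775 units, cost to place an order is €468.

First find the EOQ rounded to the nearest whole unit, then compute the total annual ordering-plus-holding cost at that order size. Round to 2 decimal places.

€5,021.30

EOQ = √(2DS/H) = √(2 × 10,775 × 468 / 2.5)
    = √(4,034,160.00) ≈ 2,008.52 → Q = 2,009 units
Ordering: D/Q × S = 10,775/2,009 × €468 = €2,510.05
Holding:  Q/2 × H = 2,009/2 × €2.5 = €2,511.25
Total = €2,510.05 + €2,511.25 = €5,021.30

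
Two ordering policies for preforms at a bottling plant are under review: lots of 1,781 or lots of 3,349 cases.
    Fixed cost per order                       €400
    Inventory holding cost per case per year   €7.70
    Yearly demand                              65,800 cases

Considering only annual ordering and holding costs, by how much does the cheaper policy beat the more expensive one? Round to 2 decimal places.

For each Q, cost = (D/Q)·S + (Q/2)·H.
TC(1,781) = (65,800/1,781)×400 + (1,781/2)×7.7 = €21,635.06
TC(3,349) = (65,800/3,349)×400 + (3,349/2)×7.7 = €20,752.71
Cheaper: Q = 3,349.  Difference = €882.35

€882.35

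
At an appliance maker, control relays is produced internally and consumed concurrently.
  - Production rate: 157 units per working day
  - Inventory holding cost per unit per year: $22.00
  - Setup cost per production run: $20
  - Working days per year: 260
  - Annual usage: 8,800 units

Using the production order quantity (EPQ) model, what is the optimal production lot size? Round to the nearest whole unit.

143 units

Daily demand d = 8,800/260 = 33.846; p = 157; 1 − d/p = 0.78442
EPQ = √(2DS / (H(1 − d/p)))
    = √(2 × 8,800 × 20 / (22 × 0.78442)) ≈ 142.82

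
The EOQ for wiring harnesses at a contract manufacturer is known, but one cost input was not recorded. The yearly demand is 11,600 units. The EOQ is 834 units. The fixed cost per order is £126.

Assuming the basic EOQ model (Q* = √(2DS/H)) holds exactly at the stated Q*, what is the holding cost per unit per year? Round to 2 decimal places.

£4.20

From Q* = √(2DS/H) ⇒ Q*² = 2DS/H.
H = 2DS / Q² = 2 × 11,600 × 126 / 834² = 4.2027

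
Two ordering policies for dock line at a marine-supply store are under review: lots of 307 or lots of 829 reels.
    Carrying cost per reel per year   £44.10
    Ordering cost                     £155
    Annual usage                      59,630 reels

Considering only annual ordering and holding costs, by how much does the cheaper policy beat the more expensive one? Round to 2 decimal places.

Annual cost at Q: ordering D·S/Q plus holding Q·H/2.
TC(307) = (59,630/307)×155 + (307/2)×44.1 = £36,875.70
TC(829) = (59,630/829)×155 + (829/2)×44.1 = £29,428.61
|ΔTC| = |£36,875.70 − £29,428.61| = £7,447.10

£7,447.10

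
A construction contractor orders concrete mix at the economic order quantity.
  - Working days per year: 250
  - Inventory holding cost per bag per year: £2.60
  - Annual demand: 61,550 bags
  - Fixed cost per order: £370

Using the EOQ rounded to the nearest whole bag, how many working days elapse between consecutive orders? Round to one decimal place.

2DS/H = 2·61,550·370/2.6 = 17,518,076.92
EOQ = √17,518,076.92 ≈ 4,185.46 → Q = 4,185 bags
Cycle time = (working days × Q)/D = (250 × 4,185) / 61,550 = 16.998 days

17.0 days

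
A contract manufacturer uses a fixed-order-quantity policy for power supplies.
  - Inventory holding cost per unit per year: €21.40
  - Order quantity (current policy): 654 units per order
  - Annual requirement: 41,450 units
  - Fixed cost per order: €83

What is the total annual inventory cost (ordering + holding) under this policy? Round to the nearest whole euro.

€12,258

Annual ordering cost = (D/Q)·S = (41,450/654) × 83 = €5,260.47
Annual holding cost  = (Q/2)·H = (654/2) × 21.4 = €6,997.80
Total = €5,260.47 + €6,997.80 = €12,258.27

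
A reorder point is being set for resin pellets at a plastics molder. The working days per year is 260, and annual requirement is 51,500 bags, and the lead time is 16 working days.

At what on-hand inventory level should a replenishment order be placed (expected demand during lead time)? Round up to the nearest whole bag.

Daily demand d = 51,500 / 260 = 198.077 bags/day
Demand during lead time = 198.077 × 16 = 3,169.23
Reorder point = 3,169.23 → round up

3,170 bags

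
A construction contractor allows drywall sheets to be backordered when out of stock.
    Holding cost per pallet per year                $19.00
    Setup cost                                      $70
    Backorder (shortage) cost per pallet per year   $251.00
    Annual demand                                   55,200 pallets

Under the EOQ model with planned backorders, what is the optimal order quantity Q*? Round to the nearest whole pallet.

661 pallets

Q* = √(2DS/H) · √((H + b)/b)
   = √(2 × 55,200 × 70 / 19) · √((19 + 251) / 251)
   = 637.759 × 1.0372 ≈ 661.46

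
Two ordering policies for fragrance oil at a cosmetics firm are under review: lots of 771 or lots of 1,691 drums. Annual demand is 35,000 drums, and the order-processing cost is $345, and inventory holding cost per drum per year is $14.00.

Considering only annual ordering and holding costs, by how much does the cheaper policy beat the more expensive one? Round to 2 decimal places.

$2,080.73

For each Q, cost = (D/Q)·S + (Q/2)·H.
TC(771) = (35,000/771)×345 + (771/2)×14 = $21,058.48
TC(1,691) = (35,000/1,691)×345 + (1,691/2)×14 = $18,977.75
Lots of 1,691 are cheaper by $2,080.73.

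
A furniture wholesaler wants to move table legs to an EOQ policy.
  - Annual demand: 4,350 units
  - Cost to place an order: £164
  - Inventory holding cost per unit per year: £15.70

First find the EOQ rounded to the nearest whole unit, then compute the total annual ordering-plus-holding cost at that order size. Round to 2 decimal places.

£4,732.95

Q* = √(2·D·S / H) = √(2·4,350·164 / 15.7) = √90,879.0 ≈ 301.46 → Q = 301 units
Annual ordering cost = (D/Q)·S = (4,350/301) × 164 = £2,370.10
Annual holding cost  = (Q/2)·H = (301/2) × 15.7 = £2,362.85
Total = £2,370.10 + £2,362.85 = £4,732.95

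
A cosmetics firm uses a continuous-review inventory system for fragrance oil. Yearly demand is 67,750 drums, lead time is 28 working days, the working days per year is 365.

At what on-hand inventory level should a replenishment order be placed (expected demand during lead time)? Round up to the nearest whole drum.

Daily demand d = 67,750 / 365 = 185.616 drums/day
Demand during lead time = 185.616 × 28 = 5,197.26
Reorder point = 5,197.26 → round up

5,198 drums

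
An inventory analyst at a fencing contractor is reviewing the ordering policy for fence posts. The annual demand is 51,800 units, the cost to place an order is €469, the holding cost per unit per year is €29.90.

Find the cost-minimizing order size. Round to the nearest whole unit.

EOQ = √(2DS/H) = √(2 × 51,800 × 469 / 29.9)
    = √(1,625,030.10) ≈ 1,274.77

1,275 units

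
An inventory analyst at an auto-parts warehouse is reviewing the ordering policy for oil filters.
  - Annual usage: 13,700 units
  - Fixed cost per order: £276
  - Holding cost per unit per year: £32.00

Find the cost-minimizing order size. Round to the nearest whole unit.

Q* = √(2·D·S / H) = √(2·13,700·276 / 32) = √236,325.0 ≈ 486.13

486 units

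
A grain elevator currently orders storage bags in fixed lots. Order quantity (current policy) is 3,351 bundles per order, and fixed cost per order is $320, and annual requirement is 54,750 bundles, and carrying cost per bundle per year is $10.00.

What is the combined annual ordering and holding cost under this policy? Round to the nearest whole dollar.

$21,983

Ordering: D/Q × S = 54,750/3,351 × $320 = $5,228.29
Holding:  Q/2 × H = 3,351/2 × $10 = $16,755.00
Total = $5,228.29 + $16,755.00 = $21,983.29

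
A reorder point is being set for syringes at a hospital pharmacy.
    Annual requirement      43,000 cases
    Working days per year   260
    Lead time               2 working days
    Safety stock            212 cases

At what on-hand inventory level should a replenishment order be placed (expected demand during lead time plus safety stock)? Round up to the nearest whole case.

Daily demand d = 43,000 / 260 = 165.385 cases/day
Demand during lead time = 165.385 × 2 = 330.77
Reorder point = 330.77 + 212 = 542.77 → round up

543 cases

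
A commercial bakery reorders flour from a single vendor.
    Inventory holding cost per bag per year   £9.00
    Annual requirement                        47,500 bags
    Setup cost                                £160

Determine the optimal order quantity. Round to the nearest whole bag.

EOQ = √(2DS/H) = √(2 × 47,500 × 160 / 9)
    = √(1,688,888.89) ≈ 1,299.57

1,300 bags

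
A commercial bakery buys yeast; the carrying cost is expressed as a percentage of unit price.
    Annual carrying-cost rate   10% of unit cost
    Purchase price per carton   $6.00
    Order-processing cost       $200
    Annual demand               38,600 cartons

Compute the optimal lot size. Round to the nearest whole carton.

5,073 cartons

Holding cost per carton per year: H = 10% × $6 = $0.6000
Q* = √(2·D·S / H) = √(2·38,600·200 / 0.6) = √25,733,333.3 ≈ 5,072.80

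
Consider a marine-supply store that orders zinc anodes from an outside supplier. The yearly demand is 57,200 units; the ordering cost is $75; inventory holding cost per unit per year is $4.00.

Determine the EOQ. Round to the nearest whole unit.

Optimal lot size Q* = (2 × 57,200 × $75 / $4)^½ ≈ 1,464.58

1,465 units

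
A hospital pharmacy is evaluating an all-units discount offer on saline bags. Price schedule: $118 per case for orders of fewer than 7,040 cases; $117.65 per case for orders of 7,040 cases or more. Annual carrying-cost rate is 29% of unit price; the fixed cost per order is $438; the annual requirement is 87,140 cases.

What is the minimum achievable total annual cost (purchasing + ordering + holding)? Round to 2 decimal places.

$10,333,629.41

H₁ = 29%×$118 = $34.2200;  H₂ = 29%×$117.65 = $34.1185
EOQ₁ = √(2×87,140×438/34.2200) = 1,493.55  (< 7,040, feasible at tier 1)
EOQ₂ = √(2×87,140×438/34.1185) = 1,495.77  (< 7,040 → use Q = 7,040 at tier-2 price)
TC(tier 1 (EOQ₁), Q≈1,493.6) = $10,333,629.41
TC(tier 2, Q≈7,040.0) = $10,377,539.61
Minimum at tier 1 (EOQ₁): $10,333,629.41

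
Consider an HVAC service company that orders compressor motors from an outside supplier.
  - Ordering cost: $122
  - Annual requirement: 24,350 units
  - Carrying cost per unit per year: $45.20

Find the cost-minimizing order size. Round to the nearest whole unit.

363 units

EOQ = √(2DS/H) = √(2 × 24,350 × 122 / 45.2)
    = √(131,446.90) ≈ 362.56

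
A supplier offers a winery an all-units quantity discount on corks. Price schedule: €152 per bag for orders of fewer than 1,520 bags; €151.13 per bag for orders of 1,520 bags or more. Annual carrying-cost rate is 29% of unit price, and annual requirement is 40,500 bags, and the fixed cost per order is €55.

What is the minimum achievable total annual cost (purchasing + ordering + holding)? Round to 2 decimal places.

H₁ = 29%×€152 = €44.0800;  H₂ = 29%×€151.13 = €43.8277
EOQ₁ = √(2×40,500×55/44.0800) = 317.91  (< 1,520, feasible at tier 1)
EOQ₂ = √(2×40,500×55/43.8277) = 318.82  (< 1,520 → use Q = 1,520 at tier-2 price)
TC(tier 1 (EOQ₁), Q≈317.9) = €6,170,013.44
TC(tier 2, Q≈1,520.0) = €6,155,539.51
Minimum at tier 2: €6,155,539.51

€6,155,539.51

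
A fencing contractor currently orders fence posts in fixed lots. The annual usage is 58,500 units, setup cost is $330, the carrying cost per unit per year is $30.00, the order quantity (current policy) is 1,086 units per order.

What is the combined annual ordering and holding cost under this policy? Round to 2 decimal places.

Orders/yr = 58,500/1,086 = 53.867; ordering cost = 53.867 × $330 = $17,776.24
Average inventory = 1,086/2 = 543; holding cost = 543 × $30 = $16,290.00
Total = $17,776.24 + $16,290.00 = $34,066.24

$34,066.24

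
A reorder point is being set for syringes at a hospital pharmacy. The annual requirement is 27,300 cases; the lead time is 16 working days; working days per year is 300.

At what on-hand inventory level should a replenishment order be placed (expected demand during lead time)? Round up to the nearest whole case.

Daily demand d = 27,300 / 300 = 91.000 cases/day
Demand during lead time = 91.000 × 16 = 1,456.00
Reorder point = 1,456.00 → round up

1,456 cases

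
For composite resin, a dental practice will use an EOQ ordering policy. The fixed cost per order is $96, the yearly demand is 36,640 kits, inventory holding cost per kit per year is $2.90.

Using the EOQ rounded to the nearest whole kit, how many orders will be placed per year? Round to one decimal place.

23.5 orders per year

Optimal lot size Q* = (2 × 36,640 × $96 / $2.9)^½ ≈ 1,557.50 → Q = 1,558
Orders per year = D/Q = 36,640 / 1,558 = 23.517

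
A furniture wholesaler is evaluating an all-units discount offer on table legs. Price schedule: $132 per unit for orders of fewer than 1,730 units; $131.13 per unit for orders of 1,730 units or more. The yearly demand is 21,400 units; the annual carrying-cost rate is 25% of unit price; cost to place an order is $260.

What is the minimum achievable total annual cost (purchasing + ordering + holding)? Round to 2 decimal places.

$2,837,755.05

H₁ = 25%×$132 = $33.0000;  H₂ = 25%×$131.13 = $32.7825
EOQ₁ = √(2×21,400×260/33.0000) = 580.70  (< 1,730, feasible at tier 1)
EOQ₂ = √(2×21,400×260/32.7825) = 582.62  (< 1,730 → use Q = 1,730 at tier-2 price)
TC(tier 1 (EOQ₁), Q≈580.7) = $2,843,963.09
TC(tier 2, Q≈1,730.0) = $2,837,755.05
Minimum at tier 2: $2,837,755.05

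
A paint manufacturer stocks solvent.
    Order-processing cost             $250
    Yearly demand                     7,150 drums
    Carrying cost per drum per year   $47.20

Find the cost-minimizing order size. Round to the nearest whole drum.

EOQ = √(2DS/H) = √(2 × 7,150 × 250 / 47.2)
    = √(75,741.53) ≈ 275.21

275 drums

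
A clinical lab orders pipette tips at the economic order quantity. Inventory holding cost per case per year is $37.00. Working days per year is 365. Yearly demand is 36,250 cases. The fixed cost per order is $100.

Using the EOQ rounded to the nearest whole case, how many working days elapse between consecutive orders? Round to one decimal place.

4.5 days

Optimal lot size Q* = (2 × 36,250 × $100 / $37)^½ ≈ 442.66 → Q = 443 cases
Cycle time = (working days × Q)/D = (365 × 443) / 36,250 = 4.461 days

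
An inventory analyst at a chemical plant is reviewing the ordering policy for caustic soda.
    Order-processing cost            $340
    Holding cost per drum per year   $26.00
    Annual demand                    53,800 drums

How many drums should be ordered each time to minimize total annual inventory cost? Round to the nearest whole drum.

EOQ = √(2DS/H) = √(2 × 53,800 × 340 / 26)
    = √(1,407,076.92) ≈ 1,186.20

1,186 drums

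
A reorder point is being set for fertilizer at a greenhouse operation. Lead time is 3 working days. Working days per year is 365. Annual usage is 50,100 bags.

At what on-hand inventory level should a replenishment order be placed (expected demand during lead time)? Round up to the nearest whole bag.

412 bags

Daily demand d = 50,100 / 365 = 137.260 bags/day
Demand during lead time = 137.260 × 3 = 411.78
Reorder point = 411.78 → round up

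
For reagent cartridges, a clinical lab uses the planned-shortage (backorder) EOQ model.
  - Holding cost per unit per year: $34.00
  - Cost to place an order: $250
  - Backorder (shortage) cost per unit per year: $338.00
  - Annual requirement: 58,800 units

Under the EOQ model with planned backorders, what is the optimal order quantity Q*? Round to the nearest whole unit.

976 units

Q* = √(2DS/H) · √((H + b)/b)
   = √(2 × 58,800 × 250 / 34) · √((34 + 338) / 338)
   = 929.896 × 1.0491 ≈ 975.55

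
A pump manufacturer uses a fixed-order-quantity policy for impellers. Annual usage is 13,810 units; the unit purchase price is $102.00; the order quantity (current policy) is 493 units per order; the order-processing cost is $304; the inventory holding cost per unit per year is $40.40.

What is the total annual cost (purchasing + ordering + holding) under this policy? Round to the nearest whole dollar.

$1,427,094

Orders/yr = 13,810/493 = 28.012; ordering cost = 28.012 × $304 = $8,515.70
Average inventory = 493/2 = 246.5; holding cost = 246.5 × $40.4 = $9,958.60
Purchase cost = D·C = 13,810 × 102 = $1,408,620.00
Total = $8,515.70 + $9,958.60 + $1,408,620.00 = $1,427,094.30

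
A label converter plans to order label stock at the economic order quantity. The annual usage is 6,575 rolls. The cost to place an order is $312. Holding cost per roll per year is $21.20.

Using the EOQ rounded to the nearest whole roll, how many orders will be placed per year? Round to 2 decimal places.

14.94 orders per year

Q* = √(2·D·S / H) = √(2·6,575·312 / 21.2) = √193,528.3 ≈ 439.92 → Q = 440
Orders per year = D/Q = 6,575 / 440 = 14.943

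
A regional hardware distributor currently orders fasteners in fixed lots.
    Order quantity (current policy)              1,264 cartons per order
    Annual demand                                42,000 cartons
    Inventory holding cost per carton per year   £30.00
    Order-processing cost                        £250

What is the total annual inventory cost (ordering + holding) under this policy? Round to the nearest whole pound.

Annual ordering cost = (D/Q)·S = (42,000/1,264) × 250 = £8,306.96
Annual holding cost  = (Q/2)·H = (1,264/2) × 30 = £18,960.00
Total = £8,306.96 + £18,960.00 = £27,266.96

£27,267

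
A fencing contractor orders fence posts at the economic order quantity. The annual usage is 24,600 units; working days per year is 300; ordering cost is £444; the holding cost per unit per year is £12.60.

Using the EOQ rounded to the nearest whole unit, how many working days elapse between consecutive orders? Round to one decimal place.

2DS/H = 2·24,600·444/12.6 = 1,733,714.29
EOQ = √1,733,714.29 ≈ 1,316.71 → Q = 1,317 units
Days between orders = 300 / (D/Q) = 300 / 18.679 ≈ 16.061

16.1 days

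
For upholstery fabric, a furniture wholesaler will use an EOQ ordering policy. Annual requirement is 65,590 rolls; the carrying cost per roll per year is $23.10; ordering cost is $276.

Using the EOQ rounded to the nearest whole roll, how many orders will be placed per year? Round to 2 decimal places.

2DS/H = 2·65,590·276/23.1 = 1,567,345.45
EOQ = √1,567,345.45 ≈ 1,251.94 → Q = 1,252
N = D/Q = 65,590/1,252 ≈ 52.388 orders/yr

52.39 orders per year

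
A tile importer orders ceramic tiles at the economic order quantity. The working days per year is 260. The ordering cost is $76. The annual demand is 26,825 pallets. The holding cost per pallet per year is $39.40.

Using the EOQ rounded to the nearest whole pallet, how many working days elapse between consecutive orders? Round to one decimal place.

Optimal lot size Q* = (2 × 26,825 × $76 / $39.4)^½ ≈ 321.69 → Q = 322 pallets
Days between orders = 260 / (D/Q) = 260 / 83.307 ≈ 3.121

3.1 days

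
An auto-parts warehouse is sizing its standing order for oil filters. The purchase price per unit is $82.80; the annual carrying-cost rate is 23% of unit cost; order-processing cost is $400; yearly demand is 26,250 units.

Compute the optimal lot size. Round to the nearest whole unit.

Holding cost per unit per year: H = 23% × $82.8 = $19.0440
EOQ = √(2DS/H) = √(2 × 26,250 × 400 / 19.044)
    = √(1,102,709.51) ≈ 1,050.10

1,050 units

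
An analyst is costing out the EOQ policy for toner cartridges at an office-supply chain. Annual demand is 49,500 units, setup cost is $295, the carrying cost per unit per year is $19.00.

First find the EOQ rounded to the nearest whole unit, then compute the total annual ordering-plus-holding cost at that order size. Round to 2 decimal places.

2DS/H = 2·49,500·295/19 = 1,537,105.26
EOQ = √1,537,105.26 ≈ 1,239.80 → Q = 1,240 units
Orders/yr = 49,500/1,240 = 39.919; ordering cost = 39.919 × $295 = $11,776.21
Average inventory = 1,240/2 = 620; holding cost = 620 × $19 = $11,780.00
Total = $11,776.21 + $11,780.00 = $23,556.21

$23,556.21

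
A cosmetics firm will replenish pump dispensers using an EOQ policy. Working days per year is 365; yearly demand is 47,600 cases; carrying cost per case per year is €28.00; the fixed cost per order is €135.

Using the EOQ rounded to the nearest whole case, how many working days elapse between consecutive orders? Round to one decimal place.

5.2 days

2DS/H = 2·47,600·135/28 = 459,000.00
EOQ = √459,000.00 ≈ 677.50 → Q = 677 cases
Days between orders = 365 / (D/Q) = 365 / 70.310 ≈ 5.191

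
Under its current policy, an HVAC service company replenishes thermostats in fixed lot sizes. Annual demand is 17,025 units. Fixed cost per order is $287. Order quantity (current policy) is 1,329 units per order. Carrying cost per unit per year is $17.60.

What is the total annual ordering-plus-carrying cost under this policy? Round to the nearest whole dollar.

Orders/yr = 17,025/1,329 = 12.810; ordering cost = 12.810 × $287 = $3,676.58
Average inventory = 1,329/2 = 664.5; holding cost = 664.5 × $17.6 = $11,695.20
Total = $3,676.58 + $11,695.20 = $15,371.78

$15,372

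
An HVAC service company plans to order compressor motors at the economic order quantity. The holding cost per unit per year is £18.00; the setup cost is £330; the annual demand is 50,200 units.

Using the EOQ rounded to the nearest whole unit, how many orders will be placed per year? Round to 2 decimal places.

36.99 orders per year

Optimal lot size Q* = (2 × 50,200 × £330 / £18)^½ ≈ 1,356.71 → Q = 1,357
N = D/Q = 50,200/1,357 ≈ 36.993 orders/yr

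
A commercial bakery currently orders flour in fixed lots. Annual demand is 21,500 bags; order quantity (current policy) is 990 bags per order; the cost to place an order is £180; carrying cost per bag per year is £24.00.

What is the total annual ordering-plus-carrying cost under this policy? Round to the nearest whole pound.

Orders/yr = 21,500/990 = 21.717; ordering cost = 21.717 × £180 = £3,909.09
Average inventory = 990/2 = 495; holding cost = 495 × £24 = £11,880.00
Total = £3,909.09 + £11,880.00 = £15,789.09

£15,789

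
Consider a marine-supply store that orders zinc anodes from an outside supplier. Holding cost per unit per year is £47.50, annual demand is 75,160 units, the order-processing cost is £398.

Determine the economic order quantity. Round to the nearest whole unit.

Optimal lot size Q* = (2 × 75,160 × £398 / £47.5)^½ ≈ 1,122.28

1,122 units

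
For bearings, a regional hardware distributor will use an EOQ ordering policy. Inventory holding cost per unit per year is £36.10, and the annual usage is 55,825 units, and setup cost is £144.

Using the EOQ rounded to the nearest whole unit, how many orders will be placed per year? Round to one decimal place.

83.7 orders per year

2DS/H = 2·55,825·144/36.1 = 445,362.88
EOQ = √445,362.88 ≈ 667.36 → Q = 667
N = D/Q = 55,825/667 ≈ 83.696 orders/yr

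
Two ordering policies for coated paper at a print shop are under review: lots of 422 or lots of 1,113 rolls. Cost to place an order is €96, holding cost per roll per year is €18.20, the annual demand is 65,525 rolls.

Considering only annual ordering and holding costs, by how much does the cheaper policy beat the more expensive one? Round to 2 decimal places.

Annual cost at Q: ordering D·S/Q plus holding Q·H/2.
TC(422) = (65,525/422)×96 + (422/2)×18.2 = €18,746.36
TC(1,113) = (65,525/1,113)×96 + (1,113/2)×18.2 = €15,780.05
|ΔTC| = |€18,746.36 − €15,780.05| = €2,966.31

€2,966.31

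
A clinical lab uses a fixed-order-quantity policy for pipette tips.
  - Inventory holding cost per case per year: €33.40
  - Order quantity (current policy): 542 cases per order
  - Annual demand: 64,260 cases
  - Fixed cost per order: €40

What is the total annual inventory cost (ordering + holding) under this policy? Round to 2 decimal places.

Ordering: D/Q × S = 64,260/542 × €40 = €4,742.44
Holding:  Q/2 × H = 542/2 × €33.4 = €9,051.40
Total = €4,742.44 + €9,051.40 = €13,793.84

€13,793.84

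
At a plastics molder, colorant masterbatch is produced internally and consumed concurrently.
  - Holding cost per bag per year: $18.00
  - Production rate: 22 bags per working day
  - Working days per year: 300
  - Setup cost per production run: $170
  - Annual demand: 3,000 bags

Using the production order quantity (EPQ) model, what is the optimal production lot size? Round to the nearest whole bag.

d = 3,000/300 = 10.0000 bags/day;  effective holding cost H(1 − d/p) = 18·(1 − 10.0000/22) = 9.81818
Q* = √(2DS / H_eff) = √(2·3,000·170 / 9.81818) ≈ 322.32

322 bags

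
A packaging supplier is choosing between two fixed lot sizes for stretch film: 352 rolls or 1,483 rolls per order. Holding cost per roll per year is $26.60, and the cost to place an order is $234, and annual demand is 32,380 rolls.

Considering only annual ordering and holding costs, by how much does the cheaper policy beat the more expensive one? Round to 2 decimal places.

TC(Q) = (D/Q)S + (Q/2)H
TC(352) = (32,380/352)×234 + (352/2)×26.6 = $26,206.94
TC(1,483) = (32,380/1,483)×234 + (1,483/2)×26.6 = $24,833.08
Lots of 1,483 are cheaper by $1,373.86.

$1,373.86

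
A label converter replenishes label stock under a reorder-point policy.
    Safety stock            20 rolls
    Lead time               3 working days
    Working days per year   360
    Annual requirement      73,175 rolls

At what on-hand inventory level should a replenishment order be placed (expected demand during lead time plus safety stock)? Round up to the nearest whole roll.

630 rolls

Daily demand d = 73,175 / 360 = 203.264 rolls/day
Demand during lead time = 203.264 × 3 = 609.79
Reorder point = 609.79 + 20 = 629.79 → round up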